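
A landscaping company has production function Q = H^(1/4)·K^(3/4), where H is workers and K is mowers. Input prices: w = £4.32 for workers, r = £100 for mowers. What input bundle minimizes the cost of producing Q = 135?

H* = 625, K* = 81

Cost minimization requires the marginal rate of technical substitution to equal the input-price ratio: MP_H/MP_K = w/r.
Here MP_H/MP_K = (1/4)·(K/H)/(3/4) = (1/3)·(K/H). Setting this equal to 4.32/100 = 0.0432 gives K = 0.1296H.
Substituting into Q = 135: H^(1/4)·(0.1296H)^(3/4) = 135.
Solving, H = 625 and K = 81.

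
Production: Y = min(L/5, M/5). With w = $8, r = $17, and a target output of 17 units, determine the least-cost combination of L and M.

L* = 85, M* = 85

With a fixed-proportions technology, the cost-minimizing bundle uses no slack in either input: L/5 = M/5 = Y.
So L = 5·17 = 85 and M = 5·17 = 85.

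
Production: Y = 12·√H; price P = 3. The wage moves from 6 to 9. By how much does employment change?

From P·MP_H = w with MP_H = 6·H^(-1/2), the labor demand is H(w) = (18/w)^(2).
At w = 6: H = 9. At w = 9: H = 4.
ΔH = 4 − 9 = -5.

ΔH = -5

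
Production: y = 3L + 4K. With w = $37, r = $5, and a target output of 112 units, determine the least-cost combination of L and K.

The inputs are perfect substitutes, so the firm uses whichever has the lower cost per unit of output.
Cost per unit of output via L is w/3 = 37/3; via K it is r/4 = 1.25. K is cheaper.
Producing y = 112 with K alone: L = 0, K = 28.

L* = 0, K* = 28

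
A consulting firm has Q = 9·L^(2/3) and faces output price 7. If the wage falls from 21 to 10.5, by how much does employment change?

ΔL = 56

From P·MP_L = w with MP_L = 6·L^(-1/3), the labor demand is L(w) = (42/w)^(3).
At w = 21: L = 8. At w = 10.5: L = 64.
ΔL = 64 − 8 = 56.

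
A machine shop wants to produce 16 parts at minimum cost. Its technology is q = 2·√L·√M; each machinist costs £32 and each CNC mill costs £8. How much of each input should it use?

L* = 4, M* = 16

Cost minimization requires the marginal rate of technical substitution to equal the input-price ratio: MP_L/MP_M = w/r.
Here MP_L/MP_M = (1/2)·(M/L)/(1/2) = (M/L). Setting this equal to 32/8 = 4 gives M = 4L.
Substituting into q = 16: 2·L^(1/2)·(4L)^(1/2) = 16.
Solving, L = 4 and M = 16.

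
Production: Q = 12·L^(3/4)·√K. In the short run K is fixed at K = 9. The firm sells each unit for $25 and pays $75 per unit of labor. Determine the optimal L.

With K = 9, MP_L = (3/4)·12·L^(-1/4)·9^(1/2) = 27·L^(-1/4).
Profit maximization for a price taker requires P·MP_L = w: 25·27·L^(-1/4) = 75.
So L^(-1/4) = 1/9, which gives L = 6561.

L* = 6561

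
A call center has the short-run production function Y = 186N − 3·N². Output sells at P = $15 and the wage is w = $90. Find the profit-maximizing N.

N* = 30

The marginal product of N is MP_N = 186 − 6N.
A price-taking firm hires until the value of the marginal product equals the wage: P·MP_N = w, so 15·(186 − 6N) = 90.
Then 186 − 6N = 6, giving N = 30.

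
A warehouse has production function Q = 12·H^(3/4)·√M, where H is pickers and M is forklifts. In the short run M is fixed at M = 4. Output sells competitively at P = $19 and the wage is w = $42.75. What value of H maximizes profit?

With M = 4, MP_H = (3/4)·12·H^(-1/4)·4^(1/2) = 18·H^(-1/4).
Profit maximization for a price taker requires P·MP_H = w: 19·18·H^(-1/4) = 42.75.
So H^(-1/4) = 0.125, which gives H = 4096.

H* = 4096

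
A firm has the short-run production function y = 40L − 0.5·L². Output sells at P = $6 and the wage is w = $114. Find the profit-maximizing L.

L* = 21

The marginal product of L is MP_L = 40 − L.
A price-taking firm hires until the value of the marginal product equals the wage: P·MP_L = w, so 6·(40 − L) = 114.
Then 40 − L = 19, giving L = 21.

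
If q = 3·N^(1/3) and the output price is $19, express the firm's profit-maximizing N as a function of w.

N(w) = (19/w)^(3/2)

MP_N = (1/3)·3·N^(-2/3) = N^(-2/3).
Setting P·MP_N = w: 19·N^(-2/3) = w.
Solving for N: N^(-2/3) = w/19, so N = (19/w)^(3/2).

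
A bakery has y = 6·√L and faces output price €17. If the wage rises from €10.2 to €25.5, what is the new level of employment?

L* = 4

From P·MP_L = w with MP_L = 3·L^(-1/2), the labor demand is L(w) = (51/w)^(2).
At w = 10.2: L = 25. At w = 25.5: L = 4.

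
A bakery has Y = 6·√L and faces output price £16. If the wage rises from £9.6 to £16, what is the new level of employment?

From P·MP_L = w with MP_L = 3·L^(-1/2), the labor demand is L(w) = (48/w)^(2).
At w = 9.6: L = 25. At w = 16: L = 9.

L* = 9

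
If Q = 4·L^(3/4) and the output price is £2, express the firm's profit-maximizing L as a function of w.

L(w) = 1296/w^(4)

MP_L = (3/4)·4·L^(-1/4) = 3·L^(-1/4).
Setting P·MP_L = w: 6·L^(-1/4) = w.
Solving for L: L^(-1/4) = w/6, so L = (6/w)^(4).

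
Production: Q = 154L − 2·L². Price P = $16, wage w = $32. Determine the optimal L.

L* = 38

The marginal product of L is MP_L = 154 − 4L.
A price-taking firm hires until the value of the marginal product equals the wage: P·MP_L = w, so 16·(154 − 4L) = 32.
Then 154 − 4L = 2, giving L = 38.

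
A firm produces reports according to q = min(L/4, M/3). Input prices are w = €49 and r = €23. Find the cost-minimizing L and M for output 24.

With a fixed-proportions technology, the cost-minimizing bundle uses no slack in either input: L/4 = M/3 = q.
So L = 4·24 = 96 and M = 3·24 = 72.

L* = 96, M* = 72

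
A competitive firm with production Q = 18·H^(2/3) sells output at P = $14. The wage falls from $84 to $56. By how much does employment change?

ΔH = 19

From P·MP_H = w with MP_H = 12·H^(-1/3), the labor demand is H(w) = (168/w)^(3).
At w = 84: H = 8. At w = 56: H = 27.
ΔH = 27 − 8 = 19.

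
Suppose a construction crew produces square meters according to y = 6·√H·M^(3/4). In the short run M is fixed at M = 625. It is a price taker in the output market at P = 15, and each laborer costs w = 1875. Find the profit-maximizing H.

With M = 625, MP_H = (1/2)·6·H^(-1/2)·625^(3/4) = 375·H^(-1/2).
Profit maximization for a price taker requires P·MP_H = w: 15·375·H^(-1/2) = 1875.
So H^(-1/2) = 1/3, which gives H = 9.

H* = 9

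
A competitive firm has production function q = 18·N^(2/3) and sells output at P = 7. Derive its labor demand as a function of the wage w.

N(w) = 592704/w³

MP_N = (2/3)·18·N^(-1/3) = 12·N^(-1/3).
Setting P·MP_N = w: 84·N^(-1/3) = w.
Solving for N: N^(-1/3) = w/84, so N = (84/w)^(3).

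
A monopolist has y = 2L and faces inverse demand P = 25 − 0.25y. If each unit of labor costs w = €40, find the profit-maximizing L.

L* = 5

Marginal revenue from the inverse demand is MR = 25 − 0.5y.
The marginal product is MP_L = 2.
A monopolist hires until marginal revenue product equals the wage: MR·MP_L = w.
(25 − L)·2 = 40, so L = 5.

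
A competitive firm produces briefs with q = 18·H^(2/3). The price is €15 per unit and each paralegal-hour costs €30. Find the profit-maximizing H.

MP_H = (2/3)·18·H^(-1/3) = 12·H^(-1/3).
Profit maximization for a price taker requires P·MP_H = w: 15·12·H^(-1/3) = 30.
So H^(-1/3) = 1/6, which gives H = 216.

H* = 216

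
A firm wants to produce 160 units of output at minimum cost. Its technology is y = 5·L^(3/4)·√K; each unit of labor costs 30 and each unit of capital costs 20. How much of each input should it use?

L* = 16, K* = 16

Cost minimization requires the marginal rate of technical substitution to equal the input-price ratio: MP_L/MP_K = w/r.
Here MP_L/MP_K = (3/4)·(K/L)/(1/2) = 1.5·(K/L). Setting this equal to 30/20 = 1.5 gives K = L.
Substituting into y = 160: 5·L^(3/4)·(L)^(1/2) = 160.
Solving, L = 16 and K = 16.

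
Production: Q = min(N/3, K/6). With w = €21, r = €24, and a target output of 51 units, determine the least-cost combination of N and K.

With a fixed-proportions technology, the cost-minimizing bundle uses no slack in either input: N/3 = K/6 = Q.
So N = 3·51 = 153 and K = 6·51 = 306.

N* = 153, K* = 306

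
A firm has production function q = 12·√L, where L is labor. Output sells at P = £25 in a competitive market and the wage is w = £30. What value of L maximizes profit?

L* = 25

MP_L = (1/2)·12·L^(-1/2) = 6·L^(-1/2).
Profit maximization for a price taker requires P·MP_L = w: 25·6·L^(-1/2) = 30.
So L^(-1/2) = 0.2, which gives L = 25.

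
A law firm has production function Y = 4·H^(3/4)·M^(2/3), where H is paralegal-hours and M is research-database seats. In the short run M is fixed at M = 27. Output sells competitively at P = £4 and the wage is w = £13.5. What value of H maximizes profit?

With M = 27, MP_H = (3/4)·4·H^(-1/4)·27^(2/3) = 27·H^(-1/4).
Profit maximization for a price taker requires P·MP_H = w: 4·27·H^(-1/4) = 13.5.
So H^(-1/4) = 0.125, which gives H = 4096.

H* = 4096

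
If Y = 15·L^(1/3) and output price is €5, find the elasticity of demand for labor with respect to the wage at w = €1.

ε = -1.5

MP_L = (1/3)·15·L^(-2/3), so P·MP_L = w gives 25·L^(-2/3) = w.
Solving, L(w) = (25/w)^(3/2). This is a constant-elasticity form: L ∝ w^(−3/2), so ε = −3/2.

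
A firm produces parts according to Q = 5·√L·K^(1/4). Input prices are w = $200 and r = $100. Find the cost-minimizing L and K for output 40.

Cost minimization requires the marginal rate of technical substitution to equal the input-price ratio: MP_L/MP_K = w/r.
Here MP_L/MP_K = (1/2)·(K/L)/(1/4) = 2·(K/L). Setting this equal to 200/100 = 2 gives K = L.
Substituting into Q = 40: 5·L^(1/2)·(L)^(1/4) = 40.
Solving, L = 16 and K = 16.

L* = 16, K* = 16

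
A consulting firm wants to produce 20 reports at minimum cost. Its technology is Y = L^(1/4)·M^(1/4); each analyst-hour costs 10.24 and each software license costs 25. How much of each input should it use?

Cost minimization requires the marginal rate of technical substitution to equal the input-price ratio: MP_L/MP_M = w/r.
Here MP_L/MP_M = (1/4)·(M/L)/(1/4) = (M/L). Setting this equal to 10.24/25 = 0.4096 gives M = 0.4096L.
Substituting into Y = 20: L^(1/4)·(0.4096L)^(1/4) = 20.
Solving, L = 625 and M = 256.

L* = 625, M* = 256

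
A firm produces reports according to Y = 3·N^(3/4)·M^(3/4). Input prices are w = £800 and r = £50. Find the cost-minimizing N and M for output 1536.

Cost minimization requires the marginal rate of technical substitution to equal the input-price ratio: MP_N/MP_M = w/r.
Here MP_N/MP_M = (3/4)·(M/N)/(3/4) = (M/N). Setting this equal to 800/50 = 16 gives M = 16N.
Substituting into Y = 1536: 3·N^(3/4)·(16N)^(3/4) = 1536.
Solving, N = 16 and M = 256.

N* = 16, M* = 256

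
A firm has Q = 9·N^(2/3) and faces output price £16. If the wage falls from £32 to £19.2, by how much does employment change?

ΔN = 98

From P·MP_N = w with MP_N = 6·N^(-1/3), the labor demand is N(w) = (96/w)^(3).
At w = 32: N = 27. At w = 19.2: N = 125.
ΔN = 125 − 27 = 98.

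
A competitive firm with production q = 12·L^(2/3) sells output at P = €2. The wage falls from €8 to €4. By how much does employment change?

ΔL = 56

From P·MP_L = w with MP_L = 8·L^(-1/3), the labor demand is L(w) = (16/w)^(3).
At w = 8: L = 8. At w = 4: L = 64.
ΔL = 64 − 8 = 56.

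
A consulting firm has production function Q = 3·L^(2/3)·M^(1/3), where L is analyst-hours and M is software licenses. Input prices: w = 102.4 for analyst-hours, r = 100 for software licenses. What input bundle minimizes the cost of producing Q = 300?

L* = 125, M* = 64

Cost minimization requires the marginal rate of technical substitution to equal the input-price ratio: MP_L/MP_M = w/r.
Here MP_L/MP_M = (2/3)·(M/L)/(1/3) = 2·(M/L). Setting this equal to 102.4/100 = 1.024 gives M = 0.512L.
Substituting into Q = 300: 3·L^(2/3)·(0.512L)^(1/3) = 300.
Solving, L = 125 and M = 64.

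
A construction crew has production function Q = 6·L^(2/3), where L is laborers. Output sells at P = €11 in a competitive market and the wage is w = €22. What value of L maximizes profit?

L* = 8

MP_L = (2/3)·6·L^(-1/3) = 4·L^(-1/3).
Profit maximization for a price taker requires P·MP_L = w: 11·4·L^(-1/3) = 22.
So L^(-1/3) = 0.5, which gives L = 8.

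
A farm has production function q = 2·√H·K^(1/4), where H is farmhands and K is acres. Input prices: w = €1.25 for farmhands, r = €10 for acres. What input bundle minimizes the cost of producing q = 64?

H* = 256, K* = 16

Cost minimization requires the marginal rate of technical substitution to equal the input-price ratio: MP_H/MP_K = w/r.
Here MP_H/MP_K = (1/2)·(K/H)/(1/4) = 2·(K/H). Setting this equal to 1.25/10 = 0.125 gives K = 0.0625H.
Substituting into q = 64: 2·H^(1/2)·(0.0625H)^(1/4) = 64.
Solving, H = 256 and K = 16.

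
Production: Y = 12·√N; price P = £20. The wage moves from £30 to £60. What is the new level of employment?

N* = 4

From P·MP_N = w with MP_N = 6·N^(-1/2), the labor demand is N(w) = (120/w)^(2).
At w = 30: N = 16. At w = 60: N = 4.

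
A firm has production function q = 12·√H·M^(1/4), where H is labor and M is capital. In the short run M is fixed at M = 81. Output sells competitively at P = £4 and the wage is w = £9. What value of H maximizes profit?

With M = 81, MP_H = (1/2)·12·H^(-1/2)·81^(1/4) = 18·H^(-1/2).
Profit maximization for a price taker requires P·MP_H = w: 4·18·H^(-1/2) = 9.
So H^(-1/2) = 0.125, which gives H = 64.

H* = 64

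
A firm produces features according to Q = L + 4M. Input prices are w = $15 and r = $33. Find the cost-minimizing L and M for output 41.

L* = 0, M* = 10.25

The inputs are perfect substitutes, so the firm uses whichever has the lower cost per unit of output.
Cost per unit of output via L is 15; via M it is 8.25. M is cheaper.
Producing Q = 41 with M alone: L = 0, M = 10.25.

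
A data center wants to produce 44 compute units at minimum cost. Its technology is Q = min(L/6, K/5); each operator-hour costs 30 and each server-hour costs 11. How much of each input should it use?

L* = 264, K* = 220

With a fixed-proportions technology, the cost-minimizing bundle uses no slack in either input: L/6 = K/5 = Q.
So L = 6·44 = 264 and K = 5·44 = 220.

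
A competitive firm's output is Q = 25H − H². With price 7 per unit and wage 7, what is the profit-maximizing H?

H* = 12

The marginal product of H is MP_H = 25 − 2H.
A price-taking firm hires until the value of the marginal product equals the wage: P·MP_H = w, so 7·(25 − 2H) = 7.
Then 25 − 2H = 1, giving H = 12.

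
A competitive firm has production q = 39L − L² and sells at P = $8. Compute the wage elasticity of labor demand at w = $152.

From P·MP_L = w with MP_L = 39 − 2L, labor demand is L(w) = (39 − w/8)/2.
dL/dw = −1/(16) = -0.0625.
At w = 152, L = 10, so ε = (dL/dw)·(w/L) = (-0.0625)·(152/10) = -0.95.

ε = -0.95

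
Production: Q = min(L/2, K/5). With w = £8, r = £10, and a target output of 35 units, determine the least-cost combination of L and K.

L* = 70, K* = 175

With a fixed-proportions technology, the cost-minimizing bundle uses no slack in either input: L/2 = K/5 = Q.
So L = 2·35 = 70 and K = 5·35 = 175.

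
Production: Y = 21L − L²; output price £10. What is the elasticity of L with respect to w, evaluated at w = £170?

From P·MP_L = w with MP_L = 21 − 2L, labor demand is L(w) = (21 − w/10)/2.
dL/dw = −1/(20) = -0.05.
At w = 170, L = 2, so ε = (dL/dw)·(w/L) = (-0.05)·(170/2) = -4.25.

ε = -4.25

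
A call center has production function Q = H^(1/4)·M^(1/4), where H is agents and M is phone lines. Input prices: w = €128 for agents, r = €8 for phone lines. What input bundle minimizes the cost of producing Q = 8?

Cost minimization requires the marginal rate of technical substitution to equal the input-price ratio: MP_H/MP_M = w/r.
Here MP_H/MP_M = (1/4)·(M/H)/(1/4) = (M/H). Setting this equal to 128/8 = 16 gives M = 16H.
Substituting into Q = 8: H^(1/4)·(16H)^(1/4) = 8.
Solving, H = 16 and M = 256.

H* = 16, M* = 256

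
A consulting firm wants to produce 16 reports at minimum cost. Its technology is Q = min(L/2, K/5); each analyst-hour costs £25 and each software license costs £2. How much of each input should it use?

With a fixed-proportions technology, the cost-minimizing bundle uses no slack in either input: L/2 = K/5 = Q.
So L = 2·16 = 32 and K = 5·16 = 80.

L* = 32, K* = 80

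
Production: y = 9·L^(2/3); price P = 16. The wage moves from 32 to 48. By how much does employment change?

From P·MP_L = w with MP_L = 6·L^(-1/3), the labor demand is L(w) = (96/w)^(3).
At w = 32: L = 27. At w = 48: L = 8.
ΔL = 8 − 27 = -19.

ΔL = -19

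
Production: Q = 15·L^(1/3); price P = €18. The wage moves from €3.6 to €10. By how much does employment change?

From P·MP_L = w with MP_L = 5·L^(-2/3), the labor demand is L(w) = (90/w)^(3/2).
At w = 3.6: L = 125. At w = 10: L = 27.
ΔL = 27 − 125 = -98.

ΔL = -98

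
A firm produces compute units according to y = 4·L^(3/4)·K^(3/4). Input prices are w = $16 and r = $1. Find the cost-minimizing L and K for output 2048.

Cost minimization requires the marginal rate of technical substitution to equal the input-price ratio: MP_L/MP_K = w/r.
Here MP_L/MP_K = (3/4)·(K/L)/(3/4) = (K/L). Setting this equal to 16/1 = 16 gives K = 16L.
Substituting into y = 2048: 4·L^(3/4)·(16L)^(3/4) = 2048.
Solving, L = 16 and K = 256.

L* = 16, K* = 256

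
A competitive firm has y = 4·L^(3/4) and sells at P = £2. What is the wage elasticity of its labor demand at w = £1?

ε = -4

MP_L = (3/4)·4·L^(-1/4), so P·MP_L = w gives 6·L^(-1/4) = w.
Solving, L(w) = (6/w)^(4). This is a constant-elasticity form: L ∝ w^(−4), so ε = −4.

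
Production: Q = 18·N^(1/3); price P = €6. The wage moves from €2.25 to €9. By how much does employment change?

From P·MP_N = w with MP_N = 6·N^(-2/3), the labor demand is N(w) = (36/w)^(3/2).
At w = 2.25: N = 64. At w = 9: N = 8.
ΔN = 8 − 64 = -56.

ΔN = -56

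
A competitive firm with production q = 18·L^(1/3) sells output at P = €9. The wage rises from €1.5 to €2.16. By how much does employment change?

ΔL = -91

From P·MP_L = w with MP_L = 6·L^(-2/3), the labor demand is L(w) = (54/w)^(3/2).
At w = 1.5: L = 216. At w = 2.16: L = 125.
ΔL = 125 − 216 = -91.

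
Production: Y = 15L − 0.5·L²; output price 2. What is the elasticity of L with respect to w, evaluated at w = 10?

From P·MP_L = w with MP_L = 15 − L, labor demand is L(w) = 15 − w/2.
dL/dw = −1/(2) = -0.5.
At w = 10, L = 10, so ε = (dL/dw)·(w/L) = (-0.5)·(10/10) = -0.5.

ε = -0.5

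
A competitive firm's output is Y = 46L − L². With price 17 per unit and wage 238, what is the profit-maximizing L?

The marginal product of L is MP_L = 46 − 2L.
A price-taking firm hires until the value of the marginal product equals the wage: P·MP_L = w, so 17·(46 − 2L) = 238.
Then 46 − 2L = 14, giving L = 16.

L* = 16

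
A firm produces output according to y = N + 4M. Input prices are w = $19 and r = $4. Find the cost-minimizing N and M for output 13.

N* = 0, M* = 3.25

The inputs are perfect substitutes, so the firm uses whichever has the lower cost per unit of output.
Cost per unit of output via N is 19; via M it is 1. M is cheaper.
Producing y = 13 with M alone: N = 0, M = 3.25.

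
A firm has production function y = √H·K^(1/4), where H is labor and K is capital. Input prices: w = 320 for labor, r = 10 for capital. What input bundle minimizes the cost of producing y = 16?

Cost minimization requires the marginal rate of technical substitution to equal the input-price ratio: MP_H/MP_K = w/r.
Here MP_H/MP_K = (1/2)·(K/H)/(1/4) = 2·(K/H). Setting this equal to 320/10 = 32 gives K = 16H.
Substituting into y = 16: H^(1/2)·(16H)^(1/4) = 16.
Solving, H = 16 and K = 256.

H* = 16, K* = 256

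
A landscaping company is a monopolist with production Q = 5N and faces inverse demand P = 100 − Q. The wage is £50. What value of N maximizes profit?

N* = 9

Marginal revenue from the inverse demand is MR = 100 − 2Q.
The marginal product is MP_N = 5.
A monopolist hires until marginal revenue product equals the wage: MR·MP_N = w.
(100 − 10N)·5 = 50, so N = 9.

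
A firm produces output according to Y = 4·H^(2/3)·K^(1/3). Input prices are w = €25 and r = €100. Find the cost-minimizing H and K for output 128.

H* = 64, K* = 8

Cost minimization requires the marginal rate of technical substitution to equal the input-price ratio: MP_H/MP_K = w/r.
Here MP_H/MP_K = (2/3)·(K/H)/(1/3) = 2·(K/H). Setting this equal to 25/100 = 0.25 gives K = 0.125H.
Substituting into Y = 128: 4·H^(2/3)·(0.125H)^(1/3) = 128.
Solving, H = 64 and K = 8.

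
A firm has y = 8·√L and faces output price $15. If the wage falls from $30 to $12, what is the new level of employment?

From P·MP_L = w with MP_L = 4·L^(-1/2), the labor demand is L(w) = (60/w)^(2).
At w = 30: L = 4. At w = 12: L = 25.

L* = 25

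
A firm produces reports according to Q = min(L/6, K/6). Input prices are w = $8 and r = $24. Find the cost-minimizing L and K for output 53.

L* = 318, K* = 318

With a fixed-proportions technology, the cost-minimizing bundle uses no slack in either input: L/6 = K/6 = Q.
So L = 6·53 = 318 and K = 6·53 = 318.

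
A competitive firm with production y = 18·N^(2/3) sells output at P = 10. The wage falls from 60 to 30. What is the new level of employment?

From P·MP_N = w with MP_N = 12·N^(-1/3), the labor demand is N(w) = (120/w)^(3).
At w = 60: N = 8. At w = 30: N = 64.

N* = 64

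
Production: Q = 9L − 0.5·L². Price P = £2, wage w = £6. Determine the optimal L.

L* = 6

The marginal product of L is MP_L = 9 − L.
A price-taking firm hires until the value of the marginal product equals the wage: P·MP_L = w, so 2·(9 − L) = 6.
Then 9 − L = 3, giving L = 6.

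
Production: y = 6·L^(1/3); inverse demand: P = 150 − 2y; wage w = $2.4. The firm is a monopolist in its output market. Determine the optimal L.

Marginal revenue from the inverse demand is MR = 150 − 4y.
The marginal product is MP_L = 2·L^(-2/3).
A monopolist hires until marginal revenue product equals the wage: MR·MP_L = w.
At L, y = 6·L^(1/3). Substituting and solving: (150 − 24·L^(1/3))·2·L^(-2/3) = 2.4 gives L = 125.

L* = 125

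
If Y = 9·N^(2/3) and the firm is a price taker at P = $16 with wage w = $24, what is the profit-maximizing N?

N* = 64

MP_N = (2/3)·9·N^(-1/3) = 6·N^(-1/3).
Profit maximization for a price taker requires P·MP_N = w: 16·6·N^(-1/3) = 24.
So N^(-1/3) = 0.25, which gives N = 64.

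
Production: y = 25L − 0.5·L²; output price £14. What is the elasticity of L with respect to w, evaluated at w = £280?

From P·MP_L = w with MP_L = 25 − L, labor demand is L(w) = 25 − w/14.
dL/dw = −1/(14) = -1/14.
At w = 280, L = 5, so ε = (dL/dw)·(w/L) = (-1/14)·(280/5) = -4.

ε = -4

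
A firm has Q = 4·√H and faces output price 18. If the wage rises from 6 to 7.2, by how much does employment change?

From P·MP_H = w with MP_H = 2·H^(-1/2), the labor demand is H(w) = (36/w)^(2).
At w = 6: H = 36. At w = 7.2: H = 25.
ΔH = 25 − 36 = -11.

ΔH = -11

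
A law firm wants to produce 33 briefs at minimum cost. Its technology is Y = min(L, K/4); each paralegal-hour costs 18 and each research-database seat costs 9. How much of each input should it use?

With a fixed-proportions technology, the cost-minimizing bundle uses no slack in either input: L = K/4 = Y.
So L = 33 and K = 4·33 = 132.

L* = 33, K* = 132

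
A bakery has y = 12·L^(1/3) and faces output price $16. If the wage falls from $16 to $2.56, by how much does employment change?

ΔL = 117

From P·MP_L = w with MP_L = 4·L^(-2/3), the labor demand is L(w) = (64/w)^(3/2).
At w = 16: L = 8. At w = 2.56: L = 125.
ΔL = 125 − 8 = 117.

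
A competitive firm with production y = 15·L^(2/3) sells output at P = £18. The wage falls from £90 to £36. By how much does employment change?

From P·MP_L = w with MP_L = 10·L^(-1/3), the labor demand is L(w) = (180/w)^(3).
At w = 90: L = 8. At w = 36: L = 125.
ΔL = 125 − 8 = 117.

ΔL = 117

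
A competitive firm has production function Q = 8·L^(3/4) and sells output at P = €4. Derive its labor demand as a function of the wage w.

MP_L = (3/4)·8·L^(-1/4) = 6·L^(-1/4).
Setting P·MP_L = w: 24·L^(-1/4) = w.
Solving for L: L^(-1/4) = w/24, so L = (24/w)^(4).

L(w) = 331776/w^(4)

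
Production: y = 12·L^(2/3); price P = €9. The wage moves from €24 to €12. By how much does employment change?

From P·MP_L = w with MP_L = 8·L^(-1/3), the labor demand is L(w) = (72/w)^(3).
At w = 24: L = 27. At w = 12: L = 216.
ΔL = 216 − 27 = 189.

ΔL = 189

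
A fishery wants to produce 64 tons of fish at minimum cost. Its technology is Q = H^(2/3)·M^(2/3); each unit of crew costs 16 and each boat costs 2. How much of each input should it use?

H* = 8, M* = 64

Cost minimization requires the marginal rate of technical substitution to equal the input-price ratio: MP_H/MP_M = w/r.
Here MP_H/MP_M = (2/3)·(M/H)/(2/3) = (M/H). Setting this equal to 16/2 = 8 gives M = 8H.
Substituting into Q = 64: H^(2/3)·(8H)^(2/3) = 64.
Solving, H = 8 and M = 64.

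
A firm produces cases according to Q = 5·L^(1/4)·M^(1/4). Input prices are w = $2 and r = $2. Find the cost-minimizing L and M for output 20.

L* = 16, M* = 16

Cost minimization requires the marginal rate of technical substitution to equal the input-price ratio: MP_L/MP_M = w/r.
Here MP_L/MP_M = (1/4)·(M/L)/(1/4) = (M/L). Setting this equal to 2/2 = 1 gives M = L.
Substituting into Q = 20: 5·L^(1/4)·(L)^(1/4) = 20.
Solving, L = 16 and M = 16.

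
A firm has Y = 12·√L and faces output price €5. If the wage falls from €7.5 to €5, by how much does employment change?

ΔL = 20

From P·MP_L = w with MP_L = 6·L^(-1/2), the labor demand is L(w) = (30/w)^(2).
At w = 7.5: L = 16. At w = 5: L = 36.
ΔL = 36 − 16 = 20.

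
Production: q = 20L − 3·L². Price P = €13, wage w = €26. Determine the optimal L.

The marginal product of L is MP_L = 20 − 6L.
A price-taking firm hires until the value of the marginal product equals the wage: P·MP_L = w, so 13·(20 − 6L) = 26.
Then 20 − 6L = 2, giving L = 3.

L* = 3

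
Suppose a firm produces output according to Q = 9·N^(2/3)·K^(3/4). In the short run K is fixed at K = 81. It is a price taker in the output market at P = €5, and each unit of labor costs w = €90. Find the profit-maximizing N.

With K = 81, MP_N = (2/3)·9·N^(-1/3)·81^(3/4) = 162·N^(-1/3).
Profit maximization for a price taker requires P·MP_N = w: 5·162·N^(-1/3) = 90.
So N^(-1/3) = 1/9, which gives N = 729.

N* = 729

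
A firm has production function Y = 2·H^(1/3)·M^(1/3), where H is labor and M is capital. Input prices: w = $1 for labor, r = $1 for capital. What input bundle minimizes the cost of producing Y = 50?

H* = 125, M* = 125

Cost minimization requires the marginal rate of technical substitution to equal the input-price ratio: MP_H/MP_M = w/r.
Here MP_H/MP_M = (1/3)·(M/H)/(1/3) = (M/H). Setting this equal to 1/1 = 1 gives M = H.
Substituting into Y = 50: 2·H^(1/3)·(H)^(1/3) = 50.
Solving, H = 125 and M = 125.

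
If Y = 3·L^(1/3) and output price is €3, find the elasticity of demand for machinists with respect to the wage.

MP_L = (1/3)·3·L^(-2/3), so P·MP_L = w gives 3·L^(-2/3) = w.
Solving, L(w) = (3/w)^(3/2). This is a constant-elasticity form: L ∝ w^(−3/2), so ε = −3/2.

ε = -1.5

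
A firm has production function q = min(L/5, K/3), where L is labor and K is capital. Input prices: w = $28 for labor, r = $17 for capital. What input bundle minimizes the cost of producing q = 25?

With a fixed-proportions technology, the cost-minimizing bundle uses no slack in either input: L/5 = K/3 = q.
So L = 5·25 = 125 and K = 3·25 = 75.

L* = 125, K* = 75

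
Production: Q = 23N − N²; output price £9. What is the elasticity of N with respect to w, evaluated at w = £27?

From P·MP_N = w with MP_N = 23 − 2N, labor demand is N(w) = (23 − w/9)/2.
dN/dw = −1/(18) = -1/18.
At w = 27, N = 10, so ε = (dN/dw)·(w/N) = (-1/18)·(27/10) = -0.15.

ε = -0.15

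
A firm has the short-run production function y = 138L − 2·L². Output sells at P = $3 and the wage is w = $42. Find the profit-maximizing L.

L* = 31

The marginal product of L is MP_L = 138 − 4L.
A price-taking firm hires until the value of the marginal product equals the wage: P·MP_L = w, so 3·(138 − 4L) = 42.
Then 138 − 4L = 14, giving L = 31.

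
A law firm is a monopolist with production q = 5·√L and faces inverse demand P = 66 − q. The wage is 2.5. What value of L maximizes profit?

L* = 36

Marginal revenue from the inverse demand is MR = 66 − 2q.
The marginal product is MP_L = 2.5·L^(-1/2).
A monopolist hires until marginal revenue product equals the wage: MR·MP_L = w.
At L, q = 5·√L. Substituting and solving: (66 − 10·√L)·2.5·L^(-1/2) = 2.5 gives L = 36.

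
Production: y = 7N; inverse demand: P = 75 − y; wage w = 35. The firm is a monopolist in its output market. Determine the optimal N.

N* = 5

Marginal revenue from the inverse demand is MR = 75 − 2y.
The marginal product is MP_N = 7.
A monopolist hires until marginal revenue product equals the wage: MR·MP_N = w.
(75 − 14N)·7 = 35, so N = 5.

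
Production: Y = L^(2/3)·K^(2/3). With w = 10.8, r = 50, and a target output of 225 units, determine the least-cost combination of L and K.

L* = 125, K* = 27

Cost minimization requires the marginal rate of technical substitution to equal the input-price ratio: MP_L/MP_K = w/r.
Here MP_L/MP_K = (2/3)·(K/L)/(2/3) = (K/L). Setting this equal to 10.8/50 = 0.216 gives K = 0.216L.
Substituting into Y = 225: L^(2/3)·(0.216L)^(2/3) = 225.
Solving, L = 125 and K = 27.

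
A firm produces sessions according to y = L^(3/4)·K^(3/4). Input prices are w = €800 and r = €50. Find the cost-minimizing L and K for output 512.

Cost minimization requires the marginal rate of technical substitution to equal the input-price ratio: MP_L/MP_K = w/r.
Here MP_L/MP_K = (3/4)·(K/L)/(3/4) = (K/L). Setting this equal to 800/50 = 16 gives K = 16L.
Substituting into y = 512: L^(3/4)·(16L)^(3/4) = 512.
Solving, L = 16 and K = 256.

L* = 16, K* = 256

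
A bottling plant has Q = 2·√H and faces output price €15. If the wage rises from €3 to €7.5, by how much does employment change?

From P·MP_H = w with MP_H = H^(-1/2), the labor demand is H(w) = (15/w)^(2).
At w = 3: H = 25. At w = 7.5: H = 4.
ΔH = 4 − 25 = -21.

ΔH = -21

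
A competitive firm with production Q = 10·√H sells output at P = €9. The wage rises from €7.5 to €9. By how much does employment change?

ΔH = -11

From P·MP_H = w with MP_H = 5·H^(-1/2), the labor demand is H(w) = (45/w)^(2).
At w = 7.5: H = 36. At w = 9: H = 25.
ΔH = 25 − 36 = -11.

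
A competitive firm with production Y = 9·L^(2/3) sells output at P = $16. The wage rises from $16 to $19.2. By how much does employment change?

ΔL = -91

From P·MP_L = w with MP_L = 6·L^(-1/3), the labor demand is L(w) = (96/w)^(3).
At w = 16: L = 216. At w = 19.2: L = 125.
ΔL = 125 − 216 = -91.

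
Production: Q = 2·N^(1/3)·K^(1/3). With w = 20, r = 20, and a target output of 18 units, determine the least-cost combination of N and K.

Cost minimization requires the marginal rate of technical substitution to equal the input-price ratio: MP_N/MP_K = w/r.
Here MP_N/MP_K = (1/3)·(K/N)/(1/3) = (K/N). Setting this equal to 20/20 = 1 gives K = N.
Substituting into Q = 18: 2·N^(1/3)·(N)^(1/3) = 18.
Solving, N = 27 and K = 27.

N* = 27, K* = 27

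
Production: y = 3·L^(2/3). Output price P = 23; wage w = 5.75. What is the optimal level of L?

MP_L = (2/3)·3·L^(-1/3) = 2·L^(-1/3).
Profit maximization for a price taker requires P·MP_L = w: 23·2·L^(-1/3) = 5.75.
So L^(-1/3) = 0.125, which gives L = 512.

L* = 512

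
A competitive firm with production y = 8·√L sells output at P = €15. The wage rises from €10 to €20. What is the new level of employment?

L* = 9

From P·MP_L = w with MP_L = 4·L^(-1/2), the labor demand is L(w) = (60/w)^(2).
At w = 10: L = 36. At w = 20: L = 9.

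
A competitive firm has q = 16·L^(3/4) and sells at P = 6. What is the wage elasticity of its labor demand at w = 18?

ε = -4

MP_L = (3/4)·16·L^(-1/4), so P·MP_L = w gives 72·L^(-1/4) = w.
Solving, L(w) = (72/w)^(4). This is a constant-elasticity form: L ∝ w^(−4), so ε = −4.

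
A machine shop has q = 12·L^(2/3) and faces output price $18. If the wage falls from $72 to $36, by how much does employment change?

ΔL = 56

From P·MP_L = w with MP_L = 8·L^(-1/3), the labor demand is L(w) = (144/w)^(3).
At w = 72: L = 8. At w = 36: L = 64.
ΔL = 64 − 8 = 56.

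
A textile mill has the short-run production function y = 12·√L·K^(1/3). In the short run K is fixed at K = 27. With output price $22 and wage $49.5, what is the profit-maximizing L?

L* = 64

With K = 27, MP_L = (1/2)·12·L^(-1/2)·27^(1/3) = 18·L^(-1/2).
Profit maximization for a price taker requires P·MP_L = w: 22·18·L^(-1/2) = 49.5.
So L^(-1/2) = 0.125, which gives L = 64.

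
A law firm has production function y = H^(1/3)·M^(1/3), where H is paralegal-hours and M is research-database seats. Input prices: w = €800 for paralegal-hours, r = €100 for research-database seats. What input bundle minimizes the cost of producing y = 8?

Cost minimization requires the marginal rate of technical substitution to equal the input-price ratio: MP_H/MP_M = w/r.
Here MP_H/MP_M = (1/3)·(M/H)/(1/3) = (M/H). Setting this equal to 800/100 = 8 gives M = 8H.
Substituting into y = 8: H^(1/3)·(8H)^(1/3) = 8.
Solving, H = 8 and M = 64.

H* = 8, M* = 64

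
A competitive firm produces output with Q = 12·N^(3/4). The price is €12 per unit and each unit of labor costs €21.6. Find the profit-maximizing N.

MP_N = (3/4)·12·N^(-1/4) = 9·N^(-1/4).
Profit maximization for a price taker requires P·MP_N = w: 12·9·N^(-1/4) = 21.6.
So N^(-1/4) = 0.2, which gives N = 625.

N* = 625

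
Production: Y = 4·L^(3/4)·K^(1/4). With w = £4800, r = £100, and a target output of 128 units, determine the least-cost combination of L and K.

L* = 16, K* = 256

Cost minimization requires the marginal rate of technical substitution to equal the input-price ratio: MP_L/MP_K = w/r.
Here MP_L/MP_K = (3/4)·(K/L)/(1/4) = 3·(K/L). Setting this equal to 4800/100 = 48 gives K = 16L.
Substituting into Y = 128: 4·L^(3/4)·(16L)^(1/4) = 128.
Solving, L = 16 and K = 256.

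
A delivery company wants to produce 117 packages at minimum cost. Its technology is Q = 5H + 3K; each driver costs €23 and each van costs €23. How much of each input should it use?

H* = 23.4, K* = 0

The inputs are perfect substitutes, so the firm uses whichever has the lower cost per unit of output.
Cost per unit of output via H is w/5 = 4.6; via K it is r/3 = 23/3. H is cheaper.
Producing Q = 117 with H alone: H = 23.4, K = 0.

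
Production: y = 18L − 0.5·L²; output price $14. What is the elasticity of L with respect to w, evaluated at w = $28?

From P·MP_L = w with MP_L = 18 − L, labor demand is L(w) = 18 − w/14.
dL/dw = −1/(14) = -1/14.
At w = 28, L = 16, so ε = (dL/dw)·(w/L) = (-1/14)·(28/16) = -0.125.

ε = -0.125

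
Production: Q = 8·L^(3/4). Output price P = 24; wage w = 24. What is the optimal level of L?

MP_L = (3/4)·8·L^(-1/4) = 6·L^(-1/4).
Profit maximization for a price taker requires P·MP_L = w: 24·6·L^(-1/4) = 24.
So L^(-1/4) = 1/6, which gives L = 1296.

L* = 1296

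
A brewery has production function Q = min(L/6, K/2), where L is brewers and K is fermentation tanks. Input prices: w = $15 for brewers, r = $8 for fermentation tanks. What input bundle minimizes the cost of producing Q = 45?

With a fixed-proportions technology, the cost-minimizing bundle uses no slack in either input: L/6 = K/2 = Q.
So L = 6·45 = 270 and K = 2·45 = 90.

L* = 270, K* = 90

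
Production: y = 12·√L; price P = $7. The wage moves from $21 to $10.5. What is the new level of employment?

From P·MP_L = w with MP_L = 6·L^(-1/2), the labor demand is L(w) = (42/w)^(2).
At w = 21: L = 4. At w = 10.5: L = 16.

L* = 16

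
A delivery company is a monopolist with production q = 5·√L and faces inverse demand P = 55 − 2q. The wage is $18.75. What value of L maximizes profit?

L* = 4

Marginal revenue from the inverse demand is MR = 55 − 4q.
The marginal product is MP_L = 2.5·L^(-1/2).
A monopolist hires until marginal revenue product equals the wage: MR·MP_L = w.
At L, q = 5·√L. Substituting and solving: (55 − 20·√L)·2.5·L^(-1/2) = 18.75 gives L = 4.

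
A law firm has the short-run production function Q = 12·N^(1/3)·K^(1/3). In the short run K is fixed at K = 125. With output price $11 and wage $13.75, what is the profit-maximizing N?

N* = 64

With K = 125, MP_N = (1/3)·12·N^(-2/3)·125^(1/3) = 20·N^(-2/3).
Profit maximization for a price taker requires P·MP_N = w: 11·20·N^(-2/3) = 13.75.
So N^(-2/3) = 0.0625, which gives N = 64.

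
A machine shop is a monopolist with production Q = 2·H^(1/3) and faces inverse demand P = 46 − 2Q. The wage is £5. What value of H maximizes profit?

H* = 8

Marginal revenue from the inverse demand is MR = 46 − 4Q.
The marginal product is MP_H = (2/3)·H^(-2/3).
A monopolist hires until marginal revenue product equals the wage: MR·MP_H = w.
At H, Q = 2·H^(1/3). Substituting and solving: (46 − 8·H^(1/3))·(2/3)·H^(-2/3) = 5 gives H = 8.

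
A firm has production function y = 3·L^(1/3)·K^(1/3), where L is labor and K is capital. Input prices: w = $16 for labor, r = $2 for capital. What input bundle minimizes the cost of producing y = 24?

Cost minimization requires the marginal rate of technical substitution to equal the input-price ratio: MP_L/MP_K = w/r.
Here MP_L/MP_K = (1/3)·(K/L)/(1/3) = (K/L). Setting this equal to 16/2 = 8 gives K = 8L.
Substituting into y = 24: 3·L^(1/3)·(8L)^(1/3) = 24.
Solving, L = 8 and K = 64.

L* = 8, K* = 64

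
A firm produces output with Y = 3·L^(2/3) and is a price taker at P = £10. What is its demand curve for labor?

MP_L = (2/3)·3·L^(-1/3) = 2·L^(-1/3).
Setting P·MP_L = w: 20·L^(-1/3) = w.
Solving for L: L^(-1/3) = w/20, so L = (20/w)^(3).

L(w) = 8000/w³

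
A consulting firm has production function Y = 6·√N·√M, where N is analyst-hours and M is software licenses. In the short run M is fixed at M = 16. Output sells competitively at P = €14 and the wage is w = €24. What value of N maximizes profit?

N* = 49

With M = 16, MP_N = (1/2)·6·N^(-1/2)·16^(1/2) = 12·N^(-1/2).
Profit maximization for a price taker requires P·MP_N = w: 14·12·N^(-1/2) = 24.
So N^(-1/2) = 1/7, which gives N = 49.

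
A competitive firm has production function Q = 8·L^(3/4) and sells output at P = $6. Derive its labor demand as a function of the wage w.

MP_L = (3/4)·8·L^(-1/4) = 6·L^(-1/4).
Setting P·MP_L = w: 36·L^(-1/4) = w.
Solving for L: L^(-1/4) = w/36, so L = (36/w)^(4).

L(w) = 1679616/w^(4)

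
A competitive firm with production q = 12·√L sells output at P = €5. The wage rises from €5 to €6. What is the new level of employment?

L* = 25

From P·MP_L = w with MP_L = 6·L^(-1/2), the labor demand is L(w) = (30/w)^(2).
At w = 5: L = 36. At w = 6: L = 25.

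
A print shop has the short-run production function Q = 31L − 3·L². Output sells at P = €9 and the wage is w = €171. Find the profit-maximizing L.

L* = 2

The marginal product of L is MP_L = 31 − 6L.
A price-taking firm hires until the value of the marginal product equals the wage: P·MP_L = w, so 9·(31 − 6L) = 171.
Then 31 − 6L = 19, giving L = 2.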